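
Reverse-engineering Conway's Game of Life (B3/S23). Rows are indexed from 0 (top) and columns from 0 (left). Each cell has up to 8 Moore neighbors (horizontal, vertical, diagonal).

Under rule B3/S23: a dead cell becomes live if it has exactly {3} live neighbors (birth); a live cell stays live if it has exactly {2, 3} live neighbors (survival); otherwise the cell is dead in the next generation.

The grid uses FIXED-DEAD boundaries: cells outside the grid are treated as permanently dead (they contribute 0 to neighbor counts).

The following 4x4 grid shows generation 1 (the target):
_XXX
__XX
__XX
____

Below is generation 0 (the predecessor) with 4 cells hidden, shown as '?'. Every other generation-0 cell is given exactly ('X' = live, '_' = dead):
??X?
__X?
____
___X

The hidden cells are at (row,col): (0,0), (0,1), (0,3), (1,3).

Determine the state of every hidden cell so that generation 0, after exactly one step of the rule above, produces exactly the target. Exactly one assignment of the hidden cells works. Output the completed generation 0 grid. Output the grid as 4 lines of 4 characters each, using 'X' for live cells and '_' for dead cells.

Hidden generation-0 cells (in order): (0,0), (0,1), (0,3), (1,3).
A hidden cell only influences target cells in its own 3x3 neighborhood. Try each of the 2^4 = 16 assignments, step the completed generation 0 forward once under B3/S23, and compare with the target:
  (0,0)=_ (0,1)=_ (0,3)=_ (1,3)=_ -> step gives (0,1)='_' but target has 'X' -> reject
  (0,0)=_ (0,1)=_ (0,3)=_ (1,3)=X -> step gives (0,1)='_' but target has 'X' -> reject
  (0,0)=_ (0,1)=_ (0,3)=X (1,3)=_ -> step gives (0,1)='_' but target has 'X' -> reject
  (0,0)=_ (0,1)=_ (0,3)=X (1,3)=X -> step gives (0,1)='_' but target has 'X' -> reject
  (0,0)=_ (0,1)=X (0,3)=_ (1,3)=_ -> step gives (0,3)='_' but target has 'X' -> reject
  (0,0)=_ (0,1)=X (0,3)=_ (1,3)=X -> step gives (1,1)='X' but target has '_' -> reject
  (0,0)=_ (0,1)=X (0,3)=X (1,3)=_ -> step gives (1,1)='X' but target has '_' -> reject
  (0,0)=_ (0,1)=X (0,3)=X (1,3)=X -> step gives (0,2)='_' but target has 'X' -> reject
  (0,0)=X (0,1)=_ (0,3)=_ (1,3)=_ -> step gives (0,2)='_' but target has 'X' -> reject
  (0,0)=X (0,1)=_ (0,3)=_ (1,3)=X -> step gives (1,1)='X' but target has '_' -> reject
  (0,0)=X (0,1)=_ (0,3)=X (1,3)=_ -> step gives (1,1)='X' but target has '_' -> reject
  (0,0)=X (0,1)=_ (0,3)=X (1,3)=X -> step gives (1,1)='X' but target has '_' -> reject
  (0,0)=X (0,1)=X (0,3)=_ (1,3)=_ -> step gives (0,3)='_' but target has 'X' -> reject
  (0,0)=X (0,1)=X (0,3)=_ (1,3)=X -> step reproduces the target at every cell -> ACCEPT
  (0,0)=X (0,1)=X (0,3)=X (1,3)=_ -> step gives (2,2)='_' but target has 'X' -> reject
  (0,0)=X (0,1)=X (0,3)=X (1,3)=X -> step gives (0,2)='_' but target has 'X' -> reject
Unique solution: (0,0)=live, (0,1)=live, (0,3)=dead, (1,3)=live.
Check: live-neighbor counts of every cell in the completed generation 0:
1333
2432
0133
0010
Applying B3/S23 to generation 0 with these counts gives:
_XXX
__XX
__XX
____
which matches the target exactly.

Answer: XXX_
__XX
____
___X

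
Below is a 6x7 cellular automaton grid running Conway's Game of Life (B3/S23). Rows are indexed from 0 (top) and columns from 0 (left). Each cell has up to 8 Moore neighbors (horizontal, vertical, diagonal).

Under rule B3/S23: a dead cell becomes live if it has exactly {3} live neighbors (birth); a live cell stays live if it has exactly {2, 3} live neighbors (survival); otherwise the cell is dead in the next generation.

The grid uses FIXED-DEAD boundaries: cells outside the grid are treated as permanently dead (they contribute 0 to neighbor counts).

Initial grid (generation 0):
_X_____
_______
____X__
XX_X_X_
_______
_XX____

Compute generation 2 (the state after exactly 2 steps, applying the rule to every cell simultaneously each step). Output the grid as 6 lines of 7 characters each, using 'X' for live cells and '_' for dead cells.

Simulating step by step:
Generation 0 (given above): 8 live cells
Generation 1: 3 live cells
_______
_______
____X__
____X__
X______
_______
Generation 2: 0 live cells
(generation 2 grid is the final answer)

Answer: _______
_______
_______
_______
_______
_______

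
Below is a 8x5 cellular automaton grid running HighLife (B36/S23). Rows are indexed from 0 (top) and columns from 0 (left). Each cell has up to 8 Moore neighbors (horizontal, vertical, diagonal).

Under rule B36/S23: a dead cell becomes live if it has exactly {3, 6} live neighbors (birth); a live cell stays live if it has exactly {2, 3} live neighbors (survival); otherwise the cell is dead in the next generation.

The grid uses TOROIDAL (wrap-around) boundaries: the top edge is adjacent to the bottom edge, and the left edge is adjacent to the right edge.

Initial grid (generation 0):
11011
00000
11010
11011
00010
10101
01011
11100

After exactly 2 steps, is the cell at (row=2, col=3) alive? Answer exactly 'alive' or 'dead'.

Answer: alive

Derivation:
Simulating step by step:
Generation 0 (given above): 21 live cells
Generation 1: 13 live cells
00011
00010
01010
01010
00001
11100
10000
00001
Generation 2: 18 live cells
00011
00010
00011
10011
00011
11001
10001
10011

Cell (2,3) at generation 2: 1 -> alive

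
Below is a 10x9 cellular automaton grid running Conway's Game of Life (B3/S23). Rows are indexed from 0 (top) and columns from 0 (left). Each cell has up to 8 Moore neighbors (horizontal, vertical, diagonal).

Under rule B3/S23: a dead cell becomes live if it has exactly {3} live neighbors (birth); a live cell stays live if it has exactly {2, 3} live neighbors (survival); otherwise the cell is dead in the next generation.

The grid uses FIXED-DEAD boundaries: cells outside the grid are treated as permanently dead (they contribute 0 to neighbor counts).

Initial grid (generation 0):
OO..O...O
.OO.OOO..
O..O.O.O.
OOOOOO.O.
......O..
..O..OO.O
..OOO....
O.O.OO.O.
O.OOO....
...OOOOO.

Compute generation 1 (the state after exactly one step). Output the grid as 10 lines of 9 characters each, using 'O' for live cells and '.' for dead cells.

Answer: OOOOO....
..O...OO.
O......O.
OOOO.O.O.
.........
..O.OOOO.
..O....O.
.....O...
..O....O.
..O..OO..

Derivation:
Simulating step by step:
Generation 0 (given above): 42 live cells
Generation 1: 29 live cells
(generation 1 grid is the final answer)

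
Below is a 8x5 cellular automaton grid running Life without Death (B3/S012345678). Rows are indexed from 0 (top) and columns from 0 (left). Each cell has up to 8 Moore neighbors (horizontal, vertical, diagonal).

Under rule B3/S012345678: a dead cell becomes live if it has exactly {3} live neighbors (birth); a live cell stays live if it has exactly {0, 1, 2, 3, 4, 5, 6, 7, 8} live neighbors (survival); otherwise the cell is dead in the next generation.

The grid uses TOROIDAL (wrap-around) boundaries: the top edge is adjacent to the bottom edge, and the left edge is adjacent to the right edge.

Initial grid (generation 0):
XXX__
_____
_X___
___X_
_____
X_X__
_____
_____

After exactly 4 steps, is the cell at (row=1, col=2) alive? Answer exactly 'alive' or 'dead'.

Answer: alive

Derivation:
Simulating step by step:
Generation 0 (given above): 7 live cells
Generation 1: 10 live cells
XXX__
X_X__
_X___
___X_
_____
X_X__
_____
_X___
Generation 2: 14 live cells
XXX__
X_X__
_XX__
___X_
_____
X_X__
_X___
XXX__
Generation 3: 20 live cells
XXXXX
X_XX_
_XXX_
__XX_
_____
XXX__
_X___
XXX__
Generation 4: 22 live cells
XXXXX
X_XX_
_XXX_
_XXX_
___X_
XXX__
_X___
XXX__

Cell (1,2) at generation 4: 1 -> alive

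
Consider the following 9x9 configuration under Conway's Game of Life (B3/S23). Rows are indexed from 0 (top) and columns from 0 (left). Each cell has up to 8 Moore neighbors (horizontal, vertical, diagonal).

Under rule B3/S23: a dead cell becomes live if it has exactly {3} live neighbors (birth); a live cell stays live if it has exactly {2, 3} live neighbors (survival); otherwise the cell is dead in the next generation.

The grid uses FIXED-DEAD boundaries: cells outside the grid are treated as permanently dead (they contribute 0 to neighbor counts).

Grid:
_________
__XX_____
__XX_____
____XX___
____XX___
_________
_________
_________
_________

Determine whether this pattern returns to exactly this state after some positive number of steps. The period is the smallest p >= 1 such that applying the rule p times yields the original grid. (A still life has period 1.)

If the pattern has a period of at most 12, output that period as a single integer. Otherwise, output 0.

Answer: 2

Derivation:
Simulating and comparing each generation to the original:
Gen 0 (original, given above): 8 live cells
Gen 1: 6 live cells, differs from original
Gen 2: 8 live cells, MATCHES original -> period = 2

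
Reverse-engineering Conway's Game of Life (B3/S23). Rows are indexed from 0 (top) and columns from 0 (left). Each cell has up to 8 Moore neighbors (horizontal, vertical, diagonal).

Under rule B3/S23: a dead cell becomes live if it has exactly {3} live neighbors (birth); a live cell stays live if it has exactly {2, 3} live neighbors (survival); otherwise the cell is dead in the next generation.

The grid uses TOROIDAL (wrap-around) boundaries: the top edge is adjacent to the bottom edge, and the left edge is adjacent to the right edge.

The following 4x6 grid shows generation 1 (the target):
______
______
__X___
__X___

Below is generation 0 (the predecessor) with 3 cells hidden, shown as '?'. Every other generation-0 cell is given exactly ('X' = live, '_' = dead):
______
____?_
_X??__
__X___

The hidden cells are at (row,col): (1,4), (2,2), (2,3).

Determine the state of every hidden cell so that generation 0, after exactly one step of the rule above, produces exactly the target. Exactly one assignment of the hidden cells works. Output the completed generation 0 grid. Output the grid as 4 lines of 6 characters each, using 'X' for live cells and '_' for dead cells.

Answer: ______
______
_X_X__
__X___

Derivation:
Hidden generation-0 cells (in order): (1,4), (2,2), (2,3).
A hidden cell only influences target cells in its own 3x3 neighborhood. Try each of the 2^3 = 8 assignments, step the completed generation 0 forward once under B3/S23, and compare with the target:
  (1,4)=_ (2,2)=_ (2,3)=_ -> step gives (2,2)='_' but target has 'X' -> reject
  (1,4)=_ (2,2)=_ (2,3)=X -> step reproduces the target at every cell -> ACCEPT
  (1,4)=_ (2,2)=X (2,3)=_ -> step gives (2,1)='X' but target has '_' -> reject
  (1,4)=_ (2,2)=X (2,3)=X -> step gives (1,2)='X' but target has '_' -> reject
  (1,4)=X (2,2)=_ (2,3)=_ -> step gives (2,2)='_' but target has 'X' -> reject
  (1,4)=X (2,2)=_ (2,3)=X -> step gives (2,3)='X' but target has '_' -> reject
  (1,4)=X (2,2)=X (2,3)=_ -> step gives (2,1)='X' but target has '_' -> reject
  (1,4)=X (2,2)=X (2,3)=X -> step gives (1,2)='X' but target has '_' -> reject
Unique solution: (1,4)=dead, (2,2)=dead, (2,3)=live.
Check: live-neighbor counts of every cell in the completed generation 0:
011100
112110
113110
122210
Applying B3/S23 to generation 0 with these counts gives:
______
______
__X___
__X___
which matches the target exactly.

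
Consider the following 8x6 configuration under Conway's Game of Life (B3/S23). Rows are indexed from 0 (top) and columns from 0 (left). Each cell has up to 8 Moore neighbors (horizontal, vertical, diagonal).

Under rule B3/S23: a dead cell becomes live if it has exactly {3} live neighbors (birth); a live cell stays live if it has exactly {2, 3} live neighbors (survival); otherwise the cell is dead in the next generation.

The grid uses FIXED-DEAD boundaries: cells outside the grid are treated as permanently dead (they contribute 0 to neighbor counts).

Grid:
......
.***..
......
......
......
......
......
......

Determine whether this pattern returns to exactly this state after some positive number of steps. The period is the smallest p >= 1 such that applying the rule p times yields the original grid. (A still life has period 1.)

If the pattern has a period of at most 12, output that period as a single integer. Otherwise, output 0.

Answer: 2

Derivation:
Simulating and comparing each generation to the original:
Gen 0 (original, given above): 3 live cells
Gen 1: 3 live cells, differs from original
Gen 2: 3 live cells, MATCHES original -> period = 2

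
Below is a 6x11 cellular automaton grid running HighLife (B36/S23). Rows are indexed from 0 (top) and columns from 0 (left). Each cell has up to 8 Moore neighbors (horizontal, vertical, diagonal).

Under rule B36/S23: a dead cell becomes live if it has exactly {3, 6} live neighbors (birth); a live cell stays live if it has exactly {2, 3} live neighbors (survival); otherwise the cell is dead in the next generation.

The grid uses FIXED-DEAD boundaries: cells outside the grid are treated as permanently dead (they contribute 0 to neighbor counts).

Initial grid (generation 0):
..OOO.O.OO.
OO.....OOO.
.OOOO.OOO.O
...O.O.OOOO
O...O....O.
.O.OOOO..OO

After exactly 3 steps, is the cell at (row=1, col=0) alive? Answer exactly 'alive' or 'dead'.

Simulating step by step:
Generation 0 (given above): 35 live cells
Generation 1: 24 live cells
.OOO.....O.
O.OO......O
OO.OOO....O
.O...O....O
..O....O...
...OOO...OO
Generation 2: 24 live cells
.O.O.......
OO.......OO
O..O.O...OO
OO.O.OO....
..OO.OO..OO
...OO......
Generation 3: 23 live cells
OOO........
OO..O....OO
.....OO..OO
OO.OO......
.O..O.O....
..OOOO.....

Cell (1,0) at generation 3: 1 -> alive

Answer: alive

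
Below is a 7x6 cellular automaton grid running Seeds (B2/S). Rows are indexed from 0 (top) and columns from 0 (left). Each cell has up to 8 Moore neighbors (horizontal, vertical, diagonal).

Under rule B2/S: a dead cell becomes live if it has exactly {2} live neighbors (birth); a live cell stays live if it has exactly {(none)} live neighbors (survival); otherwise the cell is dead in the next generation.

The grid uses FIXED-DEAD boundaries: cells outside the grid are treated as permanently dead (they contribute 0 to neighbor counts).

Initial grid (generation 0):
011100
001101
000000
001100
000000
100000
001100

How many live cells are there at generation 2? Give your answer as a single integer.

Answer: 7

Derivation:
Simulating step by step:
Generation 0 (given above): 11 live cells
Generation 1: 8 live cells
000000
000000
010000
000000
011100
011100
010000
Generation 2: 7 live cells
000000
000000
000000
100100
100010
000010
100100
Population at generation 2: 7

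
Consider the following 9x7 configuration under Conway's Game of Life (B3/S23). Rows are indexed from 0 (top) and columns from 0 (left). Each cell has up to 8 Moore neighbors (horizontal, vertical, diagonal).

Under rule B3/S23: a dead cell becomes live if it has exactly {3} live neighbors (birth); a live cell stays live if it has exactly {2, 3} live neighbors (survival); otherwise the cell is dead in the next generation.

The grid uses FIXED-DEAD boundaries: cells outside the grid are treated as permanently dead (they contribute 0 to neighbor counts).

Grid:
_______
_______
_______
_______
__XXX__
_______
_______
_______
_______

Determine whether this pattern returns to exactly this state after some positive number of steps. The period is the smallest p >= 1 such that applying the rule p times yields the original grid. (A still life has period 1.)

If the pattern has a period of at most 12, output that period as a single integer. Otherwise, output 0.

Answer: 2

Derivation:
Simulating and comparing each generation to the original:
Gen 0 (original, given above): 3 live cells
Gen 1: 3 live cells, differs from original
Gen 2: 3 live cells, MATCHES original -> period = 2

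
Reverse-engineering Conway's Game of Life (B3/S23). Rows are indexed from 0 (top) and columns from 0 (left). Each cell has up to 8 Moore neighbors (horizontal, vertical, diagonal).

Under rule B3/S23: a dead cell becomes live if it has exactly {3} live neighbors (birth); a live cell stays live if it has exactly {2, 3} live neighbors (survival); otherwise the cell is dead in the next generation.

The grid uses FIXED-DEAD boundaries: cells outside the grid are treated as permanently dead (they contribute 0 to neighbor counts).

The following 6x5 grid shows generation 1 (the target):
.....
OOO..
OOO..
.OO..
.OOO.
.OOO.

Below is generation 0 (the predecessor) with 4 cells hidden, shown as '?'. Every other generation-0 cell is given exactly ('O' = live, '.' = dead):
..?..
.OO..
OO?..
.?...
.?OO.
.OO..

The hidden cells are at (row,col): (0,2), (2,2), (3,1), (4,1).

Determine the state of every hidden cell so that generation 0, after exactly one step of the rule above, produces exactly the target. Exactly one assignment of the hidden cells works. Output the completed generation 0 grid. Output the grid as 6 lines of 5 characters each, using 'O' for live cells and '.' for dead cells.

Hidden generation-0 cells (in order): (0,2), (2,2), (3,1), (4,1).
A hidden cell only influences target cells in its own 3x3 neighborhood. Try each of the 2^4 = 16 assignments, step the completed generation 0 forward once under B3/S23, and compare with the target:
  (0,2)=. (2,2)=. (3,1)=. (4,1)=. -> step reproduces the target at every cell -> ACCEPT
  (0,2)=. (2,2)=. (3,1)=. (4,1)=O -> step gives (3,0)='O' but target has '.' -> reject
  (0,2)=. (2,2)=. (3,1)=O (4,1)=. -> step gives (2,1)='.' but target has 'O' -> reject
  (0,2)=. (2,2)=. (3,1)=O (4,1)=O -> step gives (2,1)='.' but target has 'O' -> reject
  (0,2)=. (2,2)=O (3,1)=. (4,1)=. -> step gives (1,1)='.' but target has 'O' -> reject
  (0,2)=. (2,2)=O (3,1)=. (4,1)=O -> step gives (1,1)='.' but target has 'O' -> reject
  (0,2)=. (2,2)=O (3,1)=O (4,1)=. -> step gives (1,1)='.' but target has 'O' -> reject
  (0,2)=. (2,2)=O (3,1)=O (4,1)=O -> step gives (1,1)='.' but target has 'O' -> reject
  (0,2)=O (2,2)=. (3,1)=. (4,1)=. -> step gives (0,1)='O' but target has '.' -> reject
  (0,2)=O (2,2)=. (3,1)=. (4,1)=O -> step gives (0,1)='O' but target has '.' -> reject
  (0,2)=O (2,2)=. (3,1)=O (4,1)=. -> step gives (0,1)='O' but target has '.' -> reject
  (0,2)=O (2,2)=. (3,1)=O (4,1)=O -> step gives (0,1)='O' but target has '.' -> reject
  (0,2)=O (2,2)=O (3,1)=. (4,1)=. -> step gives (0,1)='O' but target has '.' -> reject
  (0,2)=O (2,2)=O (3,1)=. (4,1)=O -> step gives (0,1)='O' but target has '.' -> reject
  (0,2)=O (2,2)=O (3,1)=O (4,1)=. -> step gives (0,1)='O' but target has '.' -> reject
  (0,2)=O (2,2)=O (3,1)=O (4,1)=O -> step gives (0,1)='O' but target has '.' -> reject
Unique solution: (0,2)=dead, (2,2)=dead, (3,1)=dead, (4,1)=dead.
Check: live-neighbor counts of every cell in the completed generation 0:
12210
33210
23310
23321
13321
12331
Applying B3/S23 to generation 0 with these counts gives:
.....
OOO..
OOO..
.OO..
.OOO.
.OOO.
which matches the target exactly.

Answer: .....
.OO..
OO...
.....
..OO.
.OO..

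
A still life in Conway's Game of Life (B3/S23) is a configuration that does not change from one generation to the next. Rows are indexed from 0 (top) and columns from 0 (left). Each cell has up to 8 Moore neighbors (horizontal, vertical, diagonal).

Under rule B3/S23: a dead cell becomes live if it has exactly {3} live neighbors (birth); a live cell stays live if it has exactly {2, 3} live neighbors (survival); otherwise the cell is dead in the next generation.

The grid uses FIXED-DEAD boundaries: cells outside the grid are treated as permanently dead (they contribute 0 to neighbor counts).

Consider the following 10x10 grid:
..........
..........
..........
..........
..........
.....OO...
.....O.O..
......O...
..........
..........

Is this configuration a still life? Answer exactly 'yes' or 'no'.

Compute generation 1 and compare to generation 0 (given above):
Generation 1:
..........
..........
..........
..........
..........
.....OO...
.....O.O..
......O...
..........
..........
The grids are IDENTICAL -> still life.

Answer: yes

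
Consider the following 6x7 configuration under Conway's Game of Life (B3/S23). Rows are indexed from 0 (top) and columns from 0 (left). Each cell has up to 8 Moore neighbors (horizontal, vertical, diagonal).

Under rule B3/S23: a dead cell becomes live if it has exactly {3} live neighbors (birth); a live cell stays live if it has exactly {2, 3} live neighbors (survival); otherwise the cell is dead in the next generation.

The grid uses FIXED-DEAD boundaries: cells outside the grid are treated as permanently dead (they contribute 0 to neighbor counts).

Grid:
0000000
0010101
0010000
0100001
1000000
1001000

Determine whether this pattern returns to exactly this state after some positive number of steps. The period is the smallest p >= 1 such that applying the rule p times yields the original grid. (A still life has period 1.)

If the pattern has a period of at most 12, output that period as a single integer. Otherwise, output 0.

Simulating and comparing each generation to the original:
Gen 0 (original, given above): 9 live cells
Gen 1: 8 live cells, differs from original
Gen 2: 7 live cells, differs from original
Gen 3: 9 live cells, differs from original
Gen 4: 7 live cells, differs from original
Gen 5: 8 live cells, differs from original
Gen 6: 9 live cells, differs from original
Gen 7: 8 live cells, differs from original
Gen 8: 9 live cells, differs from original
Gen 9: 12 live cells, differs from original
Gen 10: 11 live cells, differs from original
Gen 11: 17 live cells, differs from original
Gen 12: 9 live cells, differs from original
No period found within 12 steps.

Answer: 0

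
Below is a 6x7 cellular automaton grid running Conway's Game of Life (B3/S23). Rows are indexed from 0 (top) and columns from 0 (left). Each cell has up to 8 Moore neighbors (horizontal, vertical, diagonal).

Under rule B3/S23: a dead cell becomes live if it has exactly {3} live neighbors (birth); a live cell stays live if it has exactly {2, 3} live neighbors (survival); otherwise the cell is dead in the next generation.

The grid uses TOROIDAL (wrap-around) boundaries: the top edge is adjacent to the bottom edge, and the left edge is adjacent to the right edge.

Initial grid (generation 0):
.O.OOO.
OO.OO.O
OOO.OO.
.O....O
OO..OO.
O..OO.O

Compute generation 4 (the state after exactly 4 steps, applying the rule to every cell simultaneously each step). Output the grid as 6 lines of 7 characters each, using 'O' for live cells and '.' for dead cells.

Answer: .......
.......
.......
..OOO..
..O....
..O.O..

Derivation:
Simulating step by step:
Generation 0 (given above): 24 live cells
Generation 1: 7 live cells
.O.....
.......
....O..
...O...
.OOOO..
.......
Generation 2: 5 live cells
.......
.......
.......
.......
..OOO..
.O.O...
Generation 3: 6 live cells
.......
.......
.......
...O...
..OOO..
...OO..
Generation 4: 6 live cells
(generation 4 grid is the final answer)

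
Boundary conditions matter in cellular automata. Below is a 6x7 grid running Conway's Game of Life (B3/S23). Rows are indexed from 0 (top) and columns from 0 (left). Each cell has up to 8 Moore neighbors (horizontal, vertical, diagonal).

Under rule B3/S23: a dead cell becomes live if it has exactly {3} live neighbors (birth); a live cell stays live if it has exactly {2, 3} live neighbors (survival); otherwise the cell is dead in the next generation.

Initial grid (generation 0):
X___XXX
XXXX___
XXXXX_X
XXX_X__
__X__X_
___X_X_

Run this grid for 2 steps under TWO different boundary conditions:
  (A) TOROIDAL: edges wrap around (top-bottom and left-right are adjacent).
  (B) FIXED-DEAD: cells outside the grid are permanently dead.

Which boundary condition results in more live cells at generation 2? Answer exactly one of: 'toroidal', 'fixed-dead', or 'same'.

Answer: fixed-dead

Derivation:
Under TOROIDAL boundary, generation 2:
_______
____X__
____XX_
___XX__
___XXX_
____XX_
Population = 10

Under FIXED-DEAD boundary, generation 2:
___XXX_
______X
____XX_
___XX__
___XXX_
_______
Population = 11

Comparison: toroidal=10, fixed-dead=11 -> fixed-dead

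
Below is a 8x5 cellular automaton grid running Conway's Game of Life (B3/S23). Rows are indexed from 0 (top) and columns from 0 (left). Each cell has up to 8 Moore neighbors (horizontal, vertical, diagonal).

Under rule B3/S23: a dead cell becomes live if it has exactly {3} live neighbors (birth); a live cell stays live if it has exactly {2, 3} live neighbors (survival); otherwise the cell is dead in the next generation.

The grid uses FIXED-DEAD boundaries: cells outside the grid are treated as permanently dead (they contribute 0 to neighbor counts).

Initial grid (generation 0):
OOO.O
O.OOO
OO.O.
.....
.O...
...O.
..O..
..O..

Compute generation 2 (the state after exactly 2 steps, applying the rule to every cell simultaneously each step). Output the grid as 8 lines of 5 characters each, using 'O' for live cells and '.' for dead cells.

Simulating step by step:
Generation 0 (given above): 15 live cells
Generation 1: 14 live cells
O.O.O
....O
OO.OO
OOO..
.....
..O..
..OO.
.....
Generation 2: 15 live cells
(generation 2 grid is the final answer)

Answer: ...O.
O.O.O
O..OO
O.OO.
..O..
..OO.
..OO.
.....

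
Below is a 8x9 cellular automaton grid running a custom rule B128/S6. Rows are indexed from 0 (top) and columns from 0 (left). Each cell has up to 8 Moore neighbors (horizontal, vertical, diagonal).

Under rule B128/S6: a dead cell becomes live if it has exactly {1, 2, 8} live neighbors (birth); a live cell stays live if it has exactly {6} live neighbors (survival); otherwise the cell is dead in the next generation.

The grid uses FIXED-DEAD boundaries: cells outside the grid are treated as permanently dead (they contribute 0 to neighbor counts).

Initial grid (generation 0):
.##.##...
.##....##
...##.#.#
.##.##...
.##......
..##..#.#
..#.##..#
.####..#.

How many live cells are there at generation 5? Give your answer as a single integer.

Simulating step by step:
Generation 0 (given above): 31 live cells
Generation 1: 19 live cells
#.....###
#........
#........
#.....###
#.....###
#........
#........
#.....#.#
Generation 2: 20 live cells
.#...#...
.....##.#
.....##.#
.....#...
.....#...
.....##.#
.....####
.#...#.#.
Generation 3: 19 live cells
#.#.#..##
###......
.........
.......##
.......##
.........
###...#..
#.#.#....
Generation 4: 27 live cells
.....##..
....#####
#.##..###
......#..
......#..
#.##.##.#
....##.#.
.....###.
Generation 5: 27 live cells
...#....#
###...##.
.#.....#.
#####...#
#####...#
.#.......
###......
...#....#
Population at generation 5: 27

Answer: 27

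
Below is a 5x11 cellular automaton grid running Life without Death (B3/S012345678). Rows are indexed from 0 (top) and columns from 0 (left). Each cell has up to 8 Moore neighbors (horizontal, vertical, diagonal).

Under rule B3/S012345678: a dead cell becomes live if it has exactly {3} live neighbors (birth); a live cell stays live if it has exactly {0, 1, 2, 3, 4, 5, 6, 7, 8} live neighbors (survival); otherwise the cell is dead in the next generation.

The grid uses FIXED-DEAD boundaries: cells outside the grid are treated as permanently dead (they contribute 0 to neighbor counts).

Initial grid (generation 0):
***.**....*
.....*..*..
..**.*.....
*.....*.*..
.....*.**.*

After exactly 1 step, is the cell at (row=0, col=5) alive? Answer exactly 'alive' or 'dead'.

Answer: alive

Derivation:
Simulating step by step:
Generation 0 (given above): 18 live cells
Generation 1: 27 live cells
***.**....*
.....**.*..
..******...
*...***.**.
.....******

Cell (0,5) at generation 1: 1 -> alive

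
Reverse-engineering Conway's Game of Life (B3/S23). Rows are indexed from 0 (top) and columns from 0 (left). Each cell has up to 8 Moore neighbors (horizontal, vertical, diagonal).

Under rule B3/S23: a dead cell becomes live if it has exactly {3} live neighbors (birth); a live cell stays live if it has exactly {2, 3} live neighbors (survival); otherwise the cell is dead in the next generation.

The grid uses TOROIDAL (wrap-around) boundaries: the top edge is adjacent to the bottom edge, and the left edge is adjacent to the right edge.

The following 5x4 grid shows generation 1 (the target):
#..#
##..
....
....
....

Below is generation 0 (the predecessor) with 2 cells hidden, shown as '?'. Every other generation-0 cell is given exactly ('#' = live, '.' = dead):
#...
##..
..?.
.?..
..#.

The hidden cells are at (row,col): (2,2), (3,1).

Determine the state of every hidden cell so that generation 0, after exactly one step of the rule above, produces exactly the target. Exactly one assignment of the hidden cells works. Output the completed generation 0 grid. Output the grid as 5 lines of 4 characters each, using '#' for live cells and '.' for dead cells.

Answer: #...
##..
....
....
..#.

Derivation:
Hidden generation-0 cells (in order): (2,2), (3,1).
A hidden cell only influences target cells in its own 3x3 neighborhood. Try each of the 2^2 = 4 assignments, step the completed generation 0 forward once under B3/S23, and compare with the target:
  (2,2)=. (3,1)=. -> step reproduces the target at every cell -> ACCEPT
  (2,2)=. (3,1)=# -> step gives (2,0)='#' but target has '.' -> reject
  (2,2)=# (3,1)=. -> step gives (1,3)='#' but target has '.' -> reject
  (2,2)=# (3,1)=# -> step gives (1,3)='#' but target has '.' -> reject
Unique solution: (2,2)=dead, (3,1)=dead.
Check: live-neighbor counts of every cell in the completed generation 0:
2423
2212
2211
0111
1202
Applying B3/S23 to generation 0 with these counts gives:
#..#
##..
....
....
....
which matches the target exactly.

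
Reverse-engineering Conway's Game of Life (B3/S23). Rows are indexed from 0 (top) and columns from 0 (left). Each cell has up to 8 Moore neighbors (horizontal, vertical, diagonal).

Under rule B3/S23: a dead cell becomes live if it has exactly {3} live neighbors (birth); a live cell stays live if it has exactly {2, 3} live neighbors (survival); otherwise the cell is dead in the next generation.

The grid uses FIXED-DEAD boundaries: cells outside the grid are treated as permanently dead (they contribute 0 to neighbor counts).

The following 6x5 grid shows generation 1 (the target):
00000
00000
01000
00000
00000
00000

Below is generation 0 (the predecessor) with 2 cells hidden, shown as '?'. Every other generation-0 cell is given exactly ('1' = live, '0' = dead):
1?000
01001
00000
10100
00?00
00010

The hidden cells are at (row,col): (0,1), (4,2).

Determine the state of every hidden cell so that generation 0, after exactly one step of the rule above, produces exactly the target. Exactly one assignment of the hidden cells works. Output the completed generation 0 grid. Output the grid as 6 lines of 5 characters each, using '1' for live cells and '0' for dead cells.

Hidden generation-0 cells (in order): (0,1), (4,2).
A hidden cell only influences target cells in its own 3x3 neighborhood. Try each of the 2^2 = 4 assignments, step the completed generation 0 forward once under B3/S23, and compare with the target:
  (0,1)=0 (4,2)=0 -> step reproduces the target at every cell -> ACCEPT
  (0,1)=0 (4,2)=1 -> step gives (3,1)='1' but target has '0' -> reject
  (0,1)=1 (4,2)=0 -> step gives (0,0)='1' but target has '0' -> reject
  (0,1)=1 (4,2)=1 -> step gives (0,0)='1' but target has '0' -> reject
Unique solution: (0,1)=dead, (4,2)=dead.
Check: live-neighbor counts of every cell in the completed generation 0:
12111
21110
23221
02010
12221
00101
Applying B3/S23 to generation 0 with these counts gives:
00000
00000
01000
00000
00000
00000
which matches the target exactly.

Answer: 10000
01001
00000
10100
00000
00010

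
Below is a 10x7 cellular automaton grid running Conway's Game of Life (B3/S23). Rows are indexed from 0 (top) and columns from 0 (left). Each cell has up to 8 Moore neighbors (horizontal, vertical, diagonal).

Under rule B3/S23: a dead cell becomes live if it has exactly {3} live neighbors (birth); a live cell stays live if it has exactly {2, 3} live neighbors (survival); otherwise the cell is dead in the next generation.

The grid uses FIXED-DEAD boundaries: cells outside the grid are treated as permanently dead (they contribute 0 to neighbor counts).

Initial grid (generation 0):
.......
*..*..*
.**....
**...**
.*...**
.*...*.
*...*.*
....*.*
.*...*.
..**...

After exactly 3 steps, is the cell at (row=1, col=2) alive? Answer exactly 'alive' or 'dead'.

Simulating step by step:
Generation 0 (given above): 23 live cells
Generation 1: 23 live cells
.......
.**....
..*..**
*....**
.**.*..
**..*..
....*.*
....*.*
..****.
..*....
Generation 2: 24 live cells
.......
.**....
..*..**
..***.*
..***..
***.*..
...**..
......*
..*.**.
..*.*..
Generation 3: 18 live cells
.......
.**....
....***
.*....*
.......
.*...*.
.*****.
.......
....**.
....**.

Cell (1,2) at generation 3: 1 -> alive

Answer: alive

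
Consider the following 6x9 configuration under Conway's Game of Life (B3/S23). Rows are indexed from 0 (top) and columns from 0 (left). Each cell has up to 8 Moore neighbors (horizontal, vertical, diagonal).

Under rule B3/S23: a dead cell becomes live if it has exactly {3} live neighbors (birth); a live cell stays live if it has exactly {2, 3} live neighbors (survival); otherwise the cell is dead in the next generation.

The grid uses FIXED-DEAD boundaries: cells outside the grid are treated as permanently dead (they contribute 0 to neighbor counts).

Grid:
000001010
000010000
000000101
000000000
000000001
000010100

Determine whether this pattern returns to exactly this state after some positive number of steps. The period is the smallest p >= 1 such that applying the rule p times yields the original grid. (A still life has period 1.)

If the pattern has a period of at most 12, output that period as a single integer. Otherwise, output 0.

Answer: 0

Derivation:
Simulating and comparing each generation to the original:
Gen 0 (original, given above): 8 live cells
Gen 1: 4 live cells, differs from original
Gen 2: 3 live cells, differs from original
Gen 3: 2 live cells, differs from original
Gen 4: 0 live cells, differs from original
Gen 5: 0 live cells, differs from original
Gen 6: 0 live cells, differs from original
Gen 7: 0 live cells, differs from original
Gen 8: 0 live cells, differs from original
Gen 9: 0 live cells, differs from original
Gen 10: 0 live cells, differs from original
Gen 11: 0 live cells, differs from original
Gen 12: 0 live cells, differs from original
No period found within 12 steps.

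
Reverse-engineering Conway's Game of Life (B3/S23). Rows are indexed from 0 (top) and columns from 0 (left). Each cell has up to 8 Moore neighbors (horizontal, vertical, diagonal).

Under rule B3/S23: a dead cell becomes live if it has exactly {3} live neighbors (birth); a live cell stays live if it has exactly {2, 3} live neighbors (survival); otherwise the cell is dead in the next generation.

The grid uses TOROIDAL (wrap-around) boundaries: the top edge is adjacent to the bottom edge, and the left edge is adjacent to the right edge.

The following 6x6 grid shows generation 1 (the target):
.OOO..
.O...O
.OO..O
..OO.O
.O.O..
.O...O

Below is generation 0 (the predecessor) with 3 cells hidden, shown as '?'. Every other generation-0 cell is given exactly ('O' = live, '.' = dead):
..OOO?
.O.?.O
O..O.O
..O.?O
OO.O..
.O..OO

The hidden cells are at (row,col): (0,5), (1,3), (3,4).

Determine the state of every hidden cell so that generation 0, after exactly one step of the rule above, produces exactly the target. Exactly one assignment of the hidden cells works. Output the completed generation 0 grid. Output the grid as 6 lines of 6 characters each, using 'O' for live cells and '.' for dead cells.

Answer: ..OOO.
.O...O
O..O.O
..O..O
OO.O..
.O..OO

Derivation:
Hidden generation-0 cells (in order): (0,5), (1,3), (3,4).
A hidden cell only influences target cells in its own 3x3 neighborhood. Try each of the 2^3 = 8 assignments, step the completed generation 0 forward once under B3/S23, and compare with the target:
  (0,5)=. (1,3)=. (3,4)=. -> step reproduces the target at every cell -> ACCEPT
  (0,5)=. (1,3)=. (3,4)=O -> step gives (2,3)='O' but target has '.' -> reject
  (0,5)=. (1,3)=O (3,4)=. -> step gives (0,2)='.' but target has 'O' -> reject
  (0,5)=. (1,3)=O (3,4)=O -> step gives (0,2)='.' but target has 'O' -> reject
  (0,5)=O (1,3)=. (3,4)=. -> step gives (1,5)='.' but target has 'O' -> reject
  (0,5)=O (1,3)=. (3,4)=O -> step gives (1,5)='.' but target has 'O' -> reject
  (0,5)=O (1,3)=O (3,4)=. -> step gives (0,2)='.' but target has 'O' -> reject
  (0,5)=O (1,3)=O (3,4)=O -> step gives (0,2)='.' but target has 'O' -> reject
Unique solution: (0,5)=dead, (1,3)=dead, (3,4)=dead.
Check: live-neighbor counts of every cell in the completed generation 0:
433344
424453
433143
543343
434244
435543
Applying B3/S23 to generation 0 with these counts gives:
.OOO..
.O...O
.OO..O
..OO.O
.O.O..
.O...O
which matches the target exactly.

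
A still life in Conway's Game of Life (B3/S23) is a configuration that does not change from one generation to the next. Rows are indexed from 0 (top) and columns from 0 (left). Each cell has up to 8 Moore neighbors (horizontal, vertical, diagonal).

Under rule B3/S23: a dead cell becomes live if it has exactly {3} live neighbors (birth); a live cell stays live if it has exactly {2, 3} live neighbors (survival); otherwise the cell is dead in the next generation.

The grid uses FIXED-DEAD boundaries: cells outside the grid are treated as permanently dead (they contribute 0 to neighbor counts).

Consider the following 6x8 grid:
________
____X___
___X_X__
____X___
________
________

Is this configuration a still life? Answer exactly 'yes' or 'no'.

Answer: yes

Derivation:
Compute generation 1 and compare to generation 0 (given above):
Generation 1:
________
____X___
___X_X__
____X___
________
________
The grids are IDENTICAL -> still life.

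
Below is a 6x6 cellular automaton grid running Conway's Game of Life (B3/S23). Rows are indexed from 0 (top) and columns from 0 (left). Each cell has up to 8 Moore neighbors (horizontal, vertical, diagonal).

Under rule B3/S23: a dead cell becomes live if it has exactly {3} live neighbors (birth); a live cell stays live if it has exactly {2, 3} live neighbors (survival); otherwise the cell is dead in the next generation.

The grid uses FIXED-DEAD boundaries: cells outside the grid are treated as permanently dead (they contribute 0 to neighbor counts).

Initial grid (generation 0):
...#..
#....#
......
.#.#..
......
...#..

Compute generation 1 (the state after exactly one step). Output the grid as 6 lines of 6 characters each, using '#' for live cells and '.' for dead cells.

Answer: ......
......
......
......
..#...
......

Derivation:
Simulating step by step:
Generation 0 (given above): 6 live cells
Generation 1: 1 live cells
(generation 1 grid is the final answer)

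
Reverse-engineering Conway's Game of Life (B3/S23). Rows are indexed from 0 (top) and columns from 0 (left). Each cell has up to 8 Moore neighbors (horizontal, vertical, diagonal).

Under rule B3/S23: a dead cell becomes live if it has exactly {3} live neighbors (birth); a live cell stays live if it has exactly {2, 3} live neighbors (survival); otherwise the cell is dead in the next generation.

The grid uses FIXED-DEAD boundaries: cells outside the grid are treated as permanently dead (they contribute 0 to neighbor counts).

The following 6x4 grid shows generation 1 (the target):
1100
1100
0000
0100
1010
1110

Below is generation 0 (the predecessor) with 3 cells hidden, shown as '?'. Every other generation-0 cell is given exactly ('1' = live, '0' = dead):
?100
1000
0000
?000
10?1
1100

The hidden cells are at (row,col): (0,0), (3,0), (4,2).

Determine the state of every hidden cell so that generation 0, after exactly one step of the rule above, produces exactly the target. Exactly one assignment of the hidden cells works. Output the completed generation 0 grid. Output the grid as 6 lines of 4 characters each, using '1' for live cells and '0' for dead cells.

Answer: 1100
1000
0000
1000
1011
1100

Derivation:
Hidden generation-0 cells (in order): (0,0), (3,0), (4,2).
A hidden cell only influences target cells in its own 3x3 neighborhood. Try each of the 2^3 = 8 assignments, step the completed generation 0 forward once under B3/S23, and compare with the target:
  (0,0)=0 (3,0)=0 (4,2)=0 -> step gives (0,0)='0' but target has '1' -> reject
  (0,0)=0 (3,0)=0 (4,2)=1 -> step gives (0,0)='0' but target has '1' -> reject
  (0,0)=0 (3,0)=1 (4,2)=0 -> step gives (0,0)='0' but target has '1' -> reject
  (0,0)=0 (3,0)=1 (4,2)=1 -> step gives (0,0)='0' but target has '1' -> reject
  (0,0)=1 (3,0)=0 (4,2)=0 -> step gives (3,1)='0' but target has '1' -> reject
  (0,0)=1 (3,0)=0 (4,2)=1 -> step gives (3,1)='0' but target has '1' -> reject
  (0,0)=1 (3,0)=1 (4,2)=0 -> step gives (3,1)='0' but target has '1' -> reject
  (0,0)=1 (3,0)=1 (4,2)=1 -> step reproduces the target at every cell -> ACCEPT
Unique solution: (0,0)=live, (3,0)=live, (4,2)=live.
Check: live-neighbor counts of every cell in the completed generation 0:
2210
2310
2200
1322
3521
2332
Applying B3/S23 to generation 0 with these counts gives:
1100
1100
0000
0100
1010
1110
which matches the target exactly.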